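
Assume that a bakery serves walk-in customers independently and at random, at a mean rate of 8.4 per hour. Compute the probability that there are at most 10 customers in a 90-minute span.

Over the interval, μ = 8.4 × 1.5 = 12.6 (a 90-minute span = 1.5 hours).
P(N ≤ 10) = Σ_{j=0}^{10} e^(−μ) μ^j/j! ≈ 0.2876.

0.2876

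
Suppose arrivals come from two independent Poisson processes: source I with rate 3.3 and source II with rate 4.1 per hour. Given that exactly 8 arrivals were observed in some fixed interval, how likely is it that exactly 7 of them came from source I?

0.0155

Given the total, each event is independently from source I with probability p = λ_I/(λ_I+λ_II) = 3.3/7.4 ≈ 0.4459.
So K ~ Binomial(8, 3.3/7.4): P(K = 7) = C(8,7) · (3.3/7.4)^7 · (4.1/7.4)^1 ≈ 0.0155.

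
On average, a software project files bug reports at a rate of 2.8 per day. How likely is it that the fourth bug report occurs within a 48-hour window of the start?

0.8094

Over the interval, μ = 2.8 × 2 = 5.6 (a 48-hour window = 2 days).
The fourth arrival falls in the interval iff at least 4 events occur there: P(S_4 ≤ t) = P(N ≥ 4) = 1 − P(N ≤ 3) ≈ 0.8094.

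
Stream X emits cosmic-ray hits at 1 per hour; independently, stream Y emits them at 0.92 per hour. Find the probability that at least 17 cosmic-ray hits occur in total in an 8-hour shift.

Independent Poisson processes superpose: combined rate λ = 1 + 0.92 = 1.92 per hour.
Over the interval, μ = 1.92 × 8 = 15.36 (an 8-hour shift = 8 hours).
P(N ≥ 17) = 1 − P(N ≤ 16) ≈ 0.3708.

0.3708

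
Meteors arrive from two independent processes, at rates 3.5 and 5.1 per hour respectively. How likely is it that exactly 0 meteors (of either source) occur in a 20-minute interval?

Independent Poisson processes superpose: combined rate λ = 3.5 + 5.1 = 8.6 per hour.
Over the interval, μ = 8.6 × 1/3 ≈ 2.86667 (a 20-minute interval = 1/3 hours).
P(N = 0) = e^(−2.86667) · 2.86667^0/0! ≈ 0.0569.

0.0569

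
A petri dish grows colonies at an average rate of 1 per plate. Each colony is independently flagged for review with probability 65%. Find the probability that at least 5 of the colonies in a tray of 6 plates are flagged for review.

Thinning: the colonies that are flagged for review themselves form a Poisson process with rate 0.65 × 1 = 0.65 per plate.
Over the interval, μ = 0.65 × 6 = 3.9 (a tray of 6 plates = 6 plates).
P(N ≥ 5) = 1 − P(N ≤ 4) ≈ 0.3516.

0.3516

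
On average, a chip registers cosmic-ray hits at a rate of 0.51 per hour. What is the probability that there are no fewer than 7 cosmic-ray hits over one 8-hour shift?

0.1192

Over the interval, μ = 0.51 × 8 = 4.08 (an 8-hour shift = 8 hours).
P(N ≥ 7) = 1 − P(N ≤ 6) = 1 − Σ_{j=0}^{6} e^(−μ) μ^j/j! ≈ 0.1192.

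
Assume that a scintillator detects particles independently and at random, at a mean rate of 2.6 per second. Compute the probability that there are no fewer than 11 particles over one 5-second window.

0.7483

Over the interval, μ = 2.6 × 5 = 13 (a 5-second window = 5 seconds).
P(N ≥ 11) = 1 − P(N ≤ 10) = 1 − Σ_{j=0}^{10} e^(−μ) μ^j/j! ≈ 0.7483.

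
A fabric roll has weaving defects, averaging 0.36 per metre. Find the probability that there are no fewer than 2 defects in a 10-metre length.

0.8743

Over the interval, μ = 0.36 × 10 = 3.6 (a 10-metre length = 10 metres).
P(N ≥ 2) = 1 − P(N ≤ 1) = 1 − Σ_{j=0}^{1} e^(−μ) μ^j/j! ≈ 0.8743.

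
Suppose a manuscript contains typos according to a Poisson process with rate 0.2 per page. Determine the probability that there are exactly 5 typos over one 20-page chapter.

Over the interval, μ = 0.2 × 20 = 4 (a 20-page chapter = 20 pages).
P(N = 5) = e^(−μ) μ^5/5! = e^(−4) · 4^5/120 ≈ 0.1563.

0.1563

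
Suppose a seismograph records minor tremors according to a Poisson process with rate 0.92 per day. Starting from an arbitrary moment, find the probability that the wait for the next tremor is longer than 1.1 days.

The wait for the next event is exponential with rate λ = 0.92 per day.
P(T > 1.1) = e^(−λt) = e^(−0.92 × 1.1) = e^(−1.012) ≈ 0.3635.

0.3635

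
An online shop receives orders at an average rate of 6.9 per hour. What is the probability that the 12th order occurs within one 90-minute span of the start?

0.3436

Over the interval, μ = 6.9 × 1.5 = 10.35 (a 90-minute span = 1.5 hours).
The 12th arrival falls in the interval iff at least 12 events occur there: P(S_12 ≤ t) = P(N ≥ 12) = 1 − P(N ≤ 11) ≈ 0.3436.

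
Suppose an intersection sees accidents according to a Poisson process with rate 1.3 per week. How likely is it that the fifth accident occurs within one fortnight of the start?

Over the interval, μ = 1.3 × 2 = 2.6 (a fortnight = 2 weeks).
The fifth arrival falls in the interval iff at least 5 events occur there: P(S_5 ≤ t) = P(N ≥ 5) = 1 − P(N ≤ 4) ≈ 0.1226.

0.1226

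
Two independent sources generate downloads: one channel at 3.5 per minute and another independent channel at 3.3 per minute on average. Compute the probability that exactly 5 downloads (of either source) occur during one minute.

0.1349

Independent Poisson processes superpose: combined rate λ = 3.5 + 3.3 = 6.8 per minute.
So μ = 6.8.
P(N = 5) = e^(−6.8) · 6.8^5/5! ≈ 0.1349.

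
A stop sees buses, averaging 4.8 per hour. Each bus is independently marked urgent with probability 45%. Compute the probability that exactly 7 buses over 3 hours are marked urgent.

Thinning: the buses that are marked urgent themselves form a Poisson process with rate 0.45 × 4.8 = 2.16 per hour.
Over the interval, μ = 2.16 × 3 = 6.48 (3 hours).
P(N = 7) = e^(−6.48) · 6.48^7/7! ≈ 0.1460.

0.1460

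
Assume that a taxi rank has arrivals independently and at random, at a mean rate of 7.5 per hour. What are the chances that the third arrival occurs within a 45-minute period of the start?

0.9190

Over the interval, μ = 7.5 × 0.75 = 5.625 (a 45-minute period = 0.75 hours).
The third arrival falls in the interval iff at least 3 events occur there: P(S_3 ≤ t) = P(N ≥ 3) = 1 − P(N ≤ 2) ≈ 0.9190.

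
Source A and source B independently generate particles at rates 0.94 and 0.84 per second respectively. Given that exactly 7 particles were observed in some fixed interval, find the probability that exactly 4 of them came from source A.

0.2861

Given the total, each event is independently from source A with probability p = λ_A/(λ_A+λ_B) = 0.94/1.78 ≈ 0.5281.
So K ~ Binomial(7, 0.94/1.78): P(K = 4) = C(7,4) · (0.94/1.78)^4 · (0.84/1.78)^3 ≈ 0.2861.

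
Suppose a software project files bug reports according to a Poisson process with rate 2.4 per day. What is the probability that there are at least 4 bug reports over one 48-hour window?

Over the interval, μ = 2.4 × 2 = 4.8 (a 48-hour window = 2 days).
P(N ≥ 4) = 1 − P(N ≤ 3) = 1 − Σ_{j=0}^{3} e^(−μ) μ^j/j! ≈ 0.7058.

0.7058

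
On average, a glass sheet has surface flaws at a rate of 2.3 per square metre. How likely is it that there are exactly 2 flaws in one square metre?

With mean μ = 2.3 per square metre,
P(N = 2) = e^(−μ) μ^2/2! = e^(−2.3) · 2.3^2/2 ≈ 0.2652.

0.2652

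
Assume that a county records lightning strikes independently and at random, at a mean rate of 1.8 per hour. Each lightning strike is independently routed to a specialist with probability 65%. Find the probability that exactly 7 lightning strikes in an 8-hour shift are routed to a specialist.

Thinning: the lightning strikes that are routed to a specialist themselves form a Poisson process with rate 0.65 × 1.8 = 1.17 per hour.
Over the interval, μ = 1.17 × 8 = 9.36 (an 8-hour shift = 8 hours).
P(N = 7) = e^(−9.36) · 9.36^7/7! ≈ 0.1075.

0.1075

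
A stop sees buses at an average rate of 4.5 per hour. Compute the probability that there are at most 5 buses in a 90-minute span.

0.3338

Over the interval, μ = 4.5 × 1.5 = 6.75 (a 90-minute span = 1.5 hours).
P(N ≤ 5) = Σ_{j=0}^{5} e^(−μ) μ^j/j! ≈ 0.3338.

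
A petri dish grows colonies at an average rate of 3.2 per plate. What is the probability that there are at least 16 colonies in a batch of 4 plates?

Over the interval, μ = 3.2 × 4 = 12.8 (a batch of 4 plates = 4 plates).
P(N ≥ 16) = 1 − P(N ≤ 15) = 1 − Σ_{j=0}^{15} e^(−μ) μ^j/j! ≈ 0.2190.

0.2190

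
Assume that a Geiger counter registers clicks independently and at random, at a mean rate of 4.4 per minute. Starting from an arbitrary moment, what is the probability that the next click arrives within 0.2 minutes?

0.5852

Inter-arrival times are exponential with rate λ = 4.4 per minute.
P(T ≤ 0.2) = 1 − e^(−λt) = 1 − e^(−4.4 × 0.2) = 1 − e^(−0.88) ≈ 0.5852.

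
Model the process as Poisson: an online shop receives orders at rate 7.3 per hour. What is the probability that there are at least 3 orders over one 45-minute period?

Over the interval, μ = 7.3 × 0.75 = 5.475 (a 45-minute period = 0.75 hours).
P(N ≥ 3) = 1 − P(N ≤ 2) = 1 − Σ_{j=0}^{2} e^(−μ) μ^j/j! ≈ 0.9101.

0.9101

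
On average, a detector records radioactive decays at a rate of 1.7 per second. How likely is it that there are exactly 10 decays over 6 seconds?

0.1249

Over the interval, μ = 1.7 × 6 = 10.2 (6 seconds).
P(N = 10) = e^(−μ) μ^10/10! = e^(−10.2) · 10.2^10/3628800 ≈ 0.1249.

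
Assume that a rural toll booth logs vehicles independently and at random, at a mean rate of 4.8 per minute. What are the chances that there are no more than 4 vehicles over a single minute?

With mean μ = 4.8 per minute,
P(N ≤ 4) = Σ_{j=0}^{4} e^(−μ) μ^j/j! ≈ 0.4763.

0.4763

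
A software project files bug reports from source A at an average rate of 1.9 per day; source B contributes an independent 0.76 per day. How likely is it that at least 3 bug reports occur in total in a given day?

Independent Poisson processes superpose: combined rate λ = 1.9 + 0.76 = 2.66 per day.
So μ = 2.66.
P(N ≥ 3) = 1 − P(N ≤ 2) ≈ 0.4965.

0.4965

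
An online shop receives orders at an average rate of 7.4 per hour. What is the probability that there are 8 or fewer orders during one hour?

With mean μ = 7.4 per hour,
P(N ≤ 8) = Σ_{j=0}^{8} e^(−μ) μ^j/j! ≈ 0.6757.

0.6757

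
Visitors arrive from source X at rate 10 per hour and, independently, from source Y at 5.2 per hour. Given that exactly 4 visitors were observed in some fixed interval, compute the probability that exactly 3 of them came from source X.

Given the total, each event is independently from source X with probability p = λ_X/(λ_X+λ_Y) = 10/15.2 ≈ 0.6579.
So K ~ Binomial(4, 10/15.2): P(K = 3) = C(4,3) · (10/15.2)^3 · (5.2/15.2)^1 ≈ 0.3897.

0.3897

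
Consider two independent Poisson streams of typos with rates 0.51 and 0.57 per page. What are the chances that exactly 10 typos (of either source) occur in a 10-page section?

0.1214

Independent Poisson processes superpose: combined rate λ = 0.51 + 0.57 = 1.08 per page.
Over the interval, μ = 1.08 × 10 = 10.8 (a 10-page section = 10 pages).
P(N = 10) = e^(−10.8) · 10.8^10/10! ≈ 0.1214.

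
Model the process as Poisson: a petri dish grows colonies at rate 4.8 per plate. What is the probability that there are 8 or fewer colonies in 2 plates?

0.3796

Over the interval, μ = 4.8 × 2 = 9.6 (2 plates).
P(N ≤ 8) = Σ_{j=0}^{8} e^(−μ) μ^j/j! ≈ 0.3796.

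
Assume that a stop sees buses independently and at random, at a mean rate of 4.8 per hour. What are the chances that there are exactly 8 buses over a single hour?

0.0575

With mean μ = 4.8 per hour,
P(N = 8) = e^(−μ) μ^8/8! = e^(−4.8) · 4.8^8/40320 ≈ 0.0575.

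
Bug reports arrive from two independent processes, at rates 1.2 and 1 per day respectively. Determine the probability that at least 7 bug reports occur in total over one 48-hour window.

Independent Poisson processes superpose: combined rate λ = 1.2 + 1 = 2.2 per day.
Over the interval, μ = 2.2 × 2 = 4.4 (a 48-hour window = 2 days).
P(N ≥ 7) = 1 − P(N ≤ 6) ≈ 0.1564.

0.1564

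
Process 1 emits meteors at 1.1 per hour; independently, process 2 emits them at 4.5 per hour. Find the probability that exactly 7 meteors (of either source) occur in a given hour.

0.1267

Independent Poisson processes superpose: combined rate λ = 1.1 + 4.5 = 5.6 per hour.
So μ = 5.6.
P(N = 7) = e^(−5.6) · 5.6^7/7! ≈ 0.1267.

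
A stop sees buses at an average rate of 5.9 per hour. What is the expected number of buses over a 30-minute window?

E[N] = λt = 5.9 × 0.5 = 2.95 (a 30-minute window = 0.5 hours).

2.95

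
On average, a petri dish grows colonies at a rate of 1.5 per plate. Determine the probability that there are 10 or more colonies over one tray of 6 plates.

0.4126

Over the interval, μ = 1.5 × 6 = 9 (a tray of 6 plates = 6 plates).
P(N ≥ 10) = 1 − P(N ≤ 9) = 1 − Σ_{j=0}^{9} e^(−μ) μ^j/j! ≈ 0.4126.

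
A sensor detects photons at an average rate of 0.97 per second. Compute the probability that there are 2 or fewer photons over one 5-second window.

0.1379

Over the interval, μ = 0.97 × 5 = 4.85 (a 5-second window = 5 seconds).
P(N ≤ 2) = Σ_{j=0}^{2} e^(−μ) μ^j/j! ≈ 0.1379.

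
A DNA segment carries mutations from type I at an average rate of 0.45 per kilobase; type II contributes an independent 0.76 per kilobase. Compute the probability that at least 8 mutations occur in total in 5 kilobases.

0.2629

Independent Poisson processes superpose: combined rate λ = 0.45 + 0.76 = 1.21 per kilobase.
Over the interval, μ = 1.21 × 5 = 6.05 (5 kilobases).
P(N ≥ 8) = 1 − P(N ≤ 7) ≈ 0.2629.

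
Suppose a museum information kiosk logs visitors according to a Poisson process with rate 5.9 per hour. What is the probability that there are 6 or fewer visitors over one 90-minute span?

Over the interval, μ = 5.9 × 1.5 = 8.85 (a 90-minute span = 1.5 hours).
P(N ≤ 6) = Σ_{j=0}^{6} e^(−μ) μ^j/j! ≈ 0.2208.

0.2208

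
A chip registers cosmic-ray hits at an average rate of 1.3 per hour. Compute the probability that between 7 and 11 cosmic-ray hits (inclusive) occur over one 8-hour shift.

Over the interval, μ = 1.3 × 8 = 10.4 (an 8-hour shift = 8 hours).
P(7 ≤ N ≤ 11) = Σ_{j=7}^{11} e^(−10.4) · 10.4^j/j! ≈ 0.5436.

0.5436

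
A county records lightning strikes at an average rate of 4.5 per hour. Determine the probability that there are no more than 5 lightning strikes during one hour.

With mean μ = 4.5 per hour,
P(N ≤ 5) = Σ_{j=0}^{5} e^(−μ) μ^j/j! ≈ 0.7029.

0.7029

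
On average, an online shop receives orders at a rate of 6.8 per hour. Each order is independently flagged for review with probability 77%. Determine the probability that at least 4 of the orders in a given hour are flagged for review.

Thinning: the orders that are flagged for review themselves form a Poisson process with rate 0.77 × 6.8 = 5.236 per hour.
So μ = 5.236.
P(N ≥ 4) = 1 − P(N ≤ 3) ≈ 0.7666.

0.7666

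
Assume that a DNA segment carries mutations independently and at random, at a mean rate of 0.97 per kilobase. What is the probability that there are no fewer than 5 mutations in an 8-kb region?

Over the interval, μ = 0.97 × 8 = 7.76 (an 8-kb region = 8 kilobases).
P(N ≥ 5) = 1 − P(N ≤ 4) = 1 − Σ_{j=0}^{4} e^(−μ) μ^j/j! ≈ 0.8858.

0.8858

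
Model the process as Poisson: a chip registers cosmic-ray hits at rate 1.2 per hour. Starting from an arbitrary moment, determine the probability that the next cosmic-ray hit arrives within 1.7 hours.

0.8700

Inter-arrival times are exponential with rate λ = 1.2 per hour.
P(T ≤ 1.7) = 1 − e^(−λt) = 1 − e^(−1.2 × 1.7) = 1 − e^(−2.04) ≈ 0.8700.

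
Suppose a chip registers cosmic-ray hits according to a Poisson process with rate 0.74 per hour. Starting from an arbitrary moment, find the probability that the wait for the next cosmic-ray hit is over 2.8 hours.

The wait for the next event is exponential with rate λ = 0.74 per hour.
P(T > 2.8) = e^(−λt) = e^(−0.74 × 2.8) = e^(−2.072) ≈ 0.1259.

0.1259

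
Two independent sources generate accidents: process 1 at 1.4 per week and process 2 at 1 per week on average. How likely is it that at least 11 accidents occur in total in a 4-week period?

Independent Poisson processes superpose: combined rate λ = 1.4 + 1 = 2.4 per week.
Over the interval, μ = 2.4 × 4 = 9.6 (a 4-week period = 4 weeks).
P(N ≥ 11) = 1 − P(N ≤ 10) ≈ 0.3671.

0.3671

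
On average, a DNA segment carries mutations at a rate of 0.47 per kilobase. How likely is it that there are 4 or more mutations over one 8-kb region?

0.5183

Over the interval, μ = 0.47 × 8 = 3.76 (an 8-kb region = 8 kilobases).
P(N ≥ 4) = 1 − P(N ≤ 3) = 1 − Σ_{j=0}^{3} e^(−μ) μ^j/j! ≈ 0.5183.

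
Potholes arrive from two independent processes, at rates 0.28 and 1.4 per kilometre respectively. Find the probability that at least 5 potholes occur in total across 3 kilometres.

0.5665

Independent Poisson processes superpose: combined rate λ = 0.28 + 1.4 = 1.68 per kilometre.
Over the interval, μ = 1.68 × 3 = 5.04 (3 kilometres).
P(N ≥ 5) = 1 − P(N ≤ 4) ≈ 0.5665.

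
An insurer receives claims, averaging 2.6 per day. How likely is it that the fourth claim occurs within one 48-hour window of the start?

Over the interval, μ = 2.6 × 2 = 5.2 (a 48-hour window = 2 days).
The fourth arrival falls in the interval iff at least 4 events occur there: P(S_4 ≤ t) = P(N ≥ 4) = 1 − P(N ≤ 3) ≈ 0.7619.

0.7619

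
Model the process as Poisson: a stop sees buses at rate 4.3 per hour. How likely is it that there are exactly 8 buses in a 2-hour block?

0.1366

Over the interval, μ = 4.3 × 2 = 8.6 (a 2-hour block = 2 hours).
P(N = 8) = e^(−μ) μ^8/8! = e^(−8.6) · 8.6^8/40320 ≈ 0.1366.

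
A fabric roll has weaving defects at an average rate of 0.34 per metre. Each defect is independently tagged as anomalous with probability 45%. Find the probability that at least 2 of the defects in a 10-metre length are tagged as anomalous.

0.4522

Thinning: the defects that are tagged as anomalous themselves form a Poisson process with rate 0.45 × 0.34 = 0.153 per metre.
Over the interval, μ = 0.153 × 10 = 1.53 (a 10-metre length = 10 metres).
P(N ≥ 2) = 1 − P(N ≤ 1) ≈ 0.4522.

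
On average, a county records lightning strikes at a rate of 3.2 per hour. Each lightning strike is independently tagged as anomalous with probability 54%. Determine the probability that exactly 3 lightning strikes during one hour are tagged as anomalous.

Thinning: the lightning strikes that are tagged as anomalous themselves form a Poisson process with rate 0.54 × 3.2 = 1.728 per hour.
So μ = 1.728.
P(N = 3) = e^(−1.728) · 1.728^3/3! ≈ 0.1528.

0.1528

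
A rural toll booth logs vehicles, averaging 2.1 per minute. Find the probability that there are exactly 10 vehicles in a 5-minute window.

0.1236

Over the interval, μ = 2.1 × 5 = 10.5 (a 5-minute window = 5 minutes).
P(N = 10) = e^(−μ) μ^10/10! = e^(−10.5) · 10.5^10/3628800 ≈ 0.1236.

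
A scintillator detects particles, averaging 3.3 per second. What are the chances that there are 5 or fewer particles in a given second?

0.8829

With mean μ = 3.3 per second,
P(N ≤ 5) = Σ_{j=0}^{5} e^(−μ) μ^j/j! ≈ 0.8829.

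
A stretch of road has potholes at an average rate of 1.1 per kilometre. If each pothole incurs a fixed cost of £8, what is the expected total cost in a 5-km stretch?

£44

E[N] = 1.1 × 5 = 5.5 (a 5-km stretch = 5 kilometres); E[cost] = 5.5 × £8 = £44.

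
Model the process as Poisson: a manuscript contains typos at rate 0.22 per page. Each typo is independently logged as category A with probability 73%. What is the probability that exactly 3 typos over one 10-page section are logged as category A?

0.1386

Thinning: the typos that are logged as category A themselves form a Poisson process with rate 0.73 × 0.22 = 0.1606 per page.
Over the interval, μ = 0.1606 × 10 = 1.606 (a 10-page section = 10 pages).
P(N = 3) = e^(−1.606) · 1.606^3/3! ≈ 0.1386.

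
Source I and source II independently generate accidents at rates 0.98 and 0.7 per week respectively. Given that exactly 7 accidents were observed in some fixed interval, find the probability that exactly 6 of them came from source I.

Given the total, each event is independently from source I with probability p = λ_I/(λ_I+λ_II) = 0.98/1.68 ≈ 0.5833.
So K ~ Binomial(7, 0.98/1.68): P(K = 6) = C(7,6) · (0.98/1.68)^6 · (0.7/1.68)^1 ≈ 0.1149.

0.1149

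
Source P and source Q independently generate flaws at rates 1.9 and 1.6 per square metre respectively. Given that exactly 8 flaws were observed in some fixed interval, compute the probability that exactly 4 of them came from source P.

0.2655

Given the total, each event is independently from source P with probability p = λ_P/(λ_P+λ_Q) = 1.9/3.5 ≈ 0.5429.
So K ~ Binomial(8, 1.9/3.5): P(K = 4) = C(8,4) · (1.9/3.5)^4 · (1.6/3.5)^4 ≈ 0.2655.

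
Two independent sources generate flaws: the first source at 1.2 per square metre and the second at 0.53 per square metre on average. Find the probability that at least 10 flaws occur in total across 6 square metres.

Independent Poisson processes superpose: combined rate λ = 1.2 + 0.53 = 1.73 per square metre.
Over the interval, μ = 1.73 × 6 = 10.38 (6 square metres).
P(N ≥ 10) = 1 − P(N ≤ 9) ≈ 0.5886.

0.5886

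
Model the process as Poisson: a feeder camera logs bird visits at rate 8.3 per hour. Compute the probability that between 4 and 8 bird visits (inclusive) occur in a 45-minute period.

Over the interval, μ = 8.3 × 0.75 = 6.225 (a 45-minute period = 0.75 hours).
P(4 ≤ N ≤ 8) = Σ_{j=4}^{8} e^(−6.225) · 6.225^j/j! ≈ 0.6909.

0.6909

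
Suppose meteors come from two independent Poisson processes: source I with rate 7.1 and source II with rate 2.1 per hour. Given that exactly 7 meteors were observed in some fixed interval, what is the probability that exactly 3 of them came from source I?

Given the total, each event is independently from source I with probability p = λ_I/(λ_I+λ_II) = 7.1/9.2 ≈ 0.7717.
So K ~ Binomial(7, 7.1/9.2): P(K = 3) = C(7,3) · (7.1/9.2)^3 · (2.1/9.2)^4 ≈ 0.0437.

0.0437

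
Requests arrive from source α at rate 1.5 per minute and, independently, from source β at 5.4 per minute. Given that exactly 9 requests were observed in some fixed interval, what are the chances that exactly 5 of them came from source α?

Given the total, each event is independently from source α with probability p = λ_α/(λ_α+λ_β) = 1.5/6.9 ≈ 0.2174.
So K ~ Binomial(9, 1.5/6.9): P(K = 5) = C(9,5) · (1.5/6.9)^5 · (5.4/6.9)^4 ≈ 0.0229.

0.0229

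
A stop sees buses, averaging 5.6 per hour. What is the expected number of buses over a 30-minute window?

E[N] = λt = 5.6 × 0.5 = 2.8 (a 30-minute window = 0.5 hours).

2.8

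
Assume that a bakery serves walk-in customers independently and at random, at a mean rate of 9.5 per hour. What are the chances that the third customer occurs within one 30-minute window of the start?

0.8527

Over the interval, μ = 9.5 × 0.5 = 4.75 (a 30-minute window = 0.5 hours).
The third arrival falls in the interval iff at least 3 events occur there: P(S_3 ≤ t) = P(N ≥ 3) = 1 − P(N ≤ 2) ≈ 0.8527.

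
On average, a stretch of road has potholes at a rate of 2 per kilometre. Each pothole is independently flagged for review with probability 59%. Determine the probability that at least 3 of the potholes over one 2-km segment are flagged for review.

0.4198

Thinning: the potholes that are flagged for review themselves form a Poisson process with rate 0.59 × 2 = 1.18 per kilometre.
Over the interval, μ = 1.18 × 2 = 2.36 (a 2-km segment = 2 kilometres).
P(N ≥ 3) = 1 − P(N ≤ 2) ≈ 0.4198.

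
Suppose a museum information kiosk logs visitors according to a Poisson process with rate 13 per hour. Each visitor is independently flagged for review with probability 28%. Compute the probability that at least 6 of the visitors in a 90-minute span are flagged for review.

Thinning: the visitors that are flagged for review themselves form a Poisson process with rate 0.28 × 13 = 3.64 per hour.
Over the interval, μ = 3.64 × 1.5 = 5.46 (a 90-minute span = 1.5 hours).
P(N ≥ 6) = 1 − P(N ≤ 5) ≈ 0.4642.

0.4642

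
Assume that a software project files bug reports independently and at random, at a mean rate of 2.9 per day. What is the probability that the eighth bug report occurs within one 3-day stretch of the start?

Over the interval, μ = 2.9 × 3 = 8.7 (a 3-day stretch = 3 days).
The eighth arrival falls in the interval iff at least 8 events occur there: P(S_8 ≤ t) = P(N ≥ 8) = 1 − P(N ≤ 7) ≈ 0.6398.

0.6398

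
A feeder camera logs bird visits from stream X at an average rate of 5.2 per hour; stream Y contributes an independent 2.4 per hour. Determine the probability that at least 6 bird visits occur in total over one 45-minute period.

0.5050

Independent Poisson processes superpose: combined rate λ = 5.2 + 2.4 = 7.6 per hour.
Over the interval, μ = 7.6 × 0.75 = 5.7 (a 45-minute period = 0.75 hours).
P(N ≥ 6) = 1 − P(N ≤ 5) ≈ 0.5050.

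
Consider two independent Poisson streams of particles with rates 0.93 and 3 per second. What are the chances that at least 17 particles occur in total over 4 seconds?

0.4063

Independent Poisson processes superpose: combined rate λ = 0.93 + 3 = 3.93 per second.
Over the interval, μ = 3.93 × 4 = 15.72 (4 seconds).
P(N ≥ 17) = 1 − P(N ≤ 16) ≈ 0.4063.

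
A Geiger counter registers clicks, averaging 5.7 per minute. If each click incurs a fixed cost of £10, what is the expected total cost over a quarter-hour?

£855

E[N] = 5.7 × 15 = 85.5 (a quarter-hour = 15 minutes); E[cost] = 85.5 × £10 = £855.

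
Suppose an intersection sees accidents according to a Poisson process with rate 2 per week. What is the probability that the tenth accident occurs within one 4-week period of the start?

0.2834

Over the interval, μ = 2 × 4 = 8 (a 4-week period = 4 weeks).
The tenth arrival falls in the interval iff at least 10 events occur there: P(S_10 ≤ t) = P(N ≥ 10) = 1 − P(N ≤ 9) ≈ 0.2834.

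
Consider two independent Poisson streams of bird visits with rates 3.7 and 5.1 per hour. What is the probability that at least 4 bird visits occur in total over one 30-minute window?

0.6406

Independent Poisson processes superpose: combined rate λ = 3.7 + 5.1 = 8.8 per hour.
Over the interval, μ = 8.8 × 0.5 = 4.4 (a 30-minute window = 0.5 hours).
P(N ≥ 4) = 1 − P(N ≤ 3) ≈ 0.6406.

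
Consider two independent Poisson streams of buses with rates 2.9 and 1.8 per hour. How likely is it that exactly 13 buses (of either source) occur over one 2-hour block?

0.0594

Independent Poisson processes superpose: combined rate λ = 2.9 + 1.8 = 4.7 per hour.
Over the interval, μ = 4.7 × 2 = 9.4 (a 2-hour block = 2 hours).
P(N = 13) = e^(−9.4) · 9.4^13/13! ≈ 0.0594.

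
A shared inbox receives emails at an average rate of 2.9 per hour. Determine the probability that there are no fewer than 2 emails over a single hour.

0.7854

With mean μ = 2.9 per hour,
P(N ≥ 2) = 1 − P(N ≤ 1) = 1 − Σ_{j=0}^{1} e^(−μ) μ^j/j! ≈ 0.7854.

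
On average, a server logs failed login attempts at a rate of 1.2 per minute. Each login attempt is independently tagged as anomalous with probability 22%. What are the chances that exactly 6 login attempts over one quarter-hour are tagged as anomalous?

Thinning: the login attempts that are tagged as anomalous themselves form a Poisson process with rate 0.22 × 1.2 = 0.264 per minute.
Over the interval, μ = 0.264 × 15 = 3.96 (a quarter-hour = 15 minutes).
P(N = 6) = e^(−3.96) · 3.96^6/6! ≈ 0.1021.

0.1021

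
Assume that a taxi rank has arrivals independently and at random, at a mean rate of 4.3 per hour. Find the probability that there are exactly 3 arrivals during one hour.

With mean μ = 4.3 per hour,
P(N = 3) = e^(−μ) μ^3/3! = e^(−4.3) · 4.3^3/6 ≈ 0.1798.

0.1798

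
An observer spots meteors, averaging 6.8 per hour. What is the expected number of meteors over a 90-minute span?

E[N] = λt = 6.8 × 1.5 = 10.2 (a 90-minute span = 1.5 hours).

10.2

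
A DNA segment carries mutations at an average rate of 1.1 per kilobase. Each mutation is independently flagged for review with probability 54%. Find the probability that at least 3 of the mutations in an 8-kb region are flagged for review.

Thinning: the mutations that are flagged for review themselves form a Poisson process with rate 0.54 × 1.1 = 0.594 per kilobase.
Over the interval, μ = 0.594 × 8 = 4.752 (an 8-kb region = 8 kilobases).
P(N ≥ 3) = 1 − P(N ≤ 2) ≈ 0.8528.

0.8528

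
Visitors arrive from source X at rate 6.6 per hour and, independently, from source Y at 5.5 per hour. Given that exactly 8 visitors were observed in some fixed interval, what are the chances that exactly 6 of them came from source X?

Given the total, each event is independently from source X with probability p = λ_X/(λ_X+λ_Y) = 6.6/12.1 ≈ 0.5455.
So K ~ Binomial(8, 6.6/12.1): P(K = 6) = C(8,6) · (6.6/12.1)^6 · (5.5/12.1)^2 ≈ 0.1524.

0.1524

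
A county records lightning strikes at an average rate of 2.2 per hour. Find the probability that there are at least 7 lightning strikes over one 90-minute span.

Over the interval, μ = 2.2 × 1.5 = 3.3 (a 90-minute span = 1.5 hours).
P(N ≥ 7) = 1 − P(N ≤ 6) = 1 − Σ_{j=0}^{6} e^(−μ) μ^j/j! ≈ 0.0510.

0.0510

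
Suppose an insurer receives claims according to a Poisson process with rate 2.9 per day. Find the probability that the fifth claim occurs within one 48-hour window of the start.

Over the interval, μ = 2.9 × 2 = 5.8 (a 48-hour window = 2 days).
The fifth arrival falls in the interval iff at least 5 events occur there: P(S_5 ≤ t) = P(N ≥ 5) = 1 − P(N ≤ 4) ≈ 0.6873.

0.6873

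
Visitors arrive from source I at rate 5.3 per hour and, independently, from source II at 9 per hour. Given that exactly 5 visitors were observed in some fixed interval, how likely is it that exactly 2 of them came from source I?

Given the total, each event is independently from source I with probability p = λ_I/(λ_I+λ_II) = 5.3/14.3 ≈ 0.3706.
So K ~ Binomial(5, 5.3/14.3): P(K = 2) = C(5,2) · (5.3/14.3)^2 · (9/14.3)^3 ≈ 0.3425.

0.3425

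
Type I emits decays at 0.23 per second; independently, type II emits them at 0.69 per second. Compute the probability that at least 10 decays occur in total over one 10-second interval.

0.4389

Independent Poisson processes superpose: combined rate λ = 0.23 + 0.69 = 0.92 per second.
Over the interval, μ = 0.92 × 10 = 9.2 (a 10-second interval = 10 seconds).
P(N ≥ 10) = 1 − P(N ≤ 9) ≈ 0.4389.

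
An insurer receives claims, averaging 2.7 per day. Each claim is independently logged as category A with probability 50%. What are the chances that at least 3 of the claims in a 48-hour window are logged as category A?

Thinning: the claims that are logged as category A themselves form a Poisson process with rate 0.5 × 2.7 = 1.35 per day.
Over the interval, μ = 1.35 × 2 = 2.7 (a 48-hour window = 2 days).
P(N ≥ 3) = 1 − P(N ≤ 2) ≈ 0.5064.

0.5064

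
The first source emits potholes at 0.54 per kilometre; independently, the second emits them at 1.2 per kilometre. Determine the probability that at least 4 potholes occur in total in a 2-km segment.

0.4590

Independent Poisson processes superpose: combined rate λ = 0.54 + 1.2 = 1.74 per kilometre.
Over the interval, μ = 1.74 × 2 = 3.48 (a 2-km segment = 2 kilometres).
P(N ≥ 4) = 1 − P(N ≤ 3) ≈ 0.4590.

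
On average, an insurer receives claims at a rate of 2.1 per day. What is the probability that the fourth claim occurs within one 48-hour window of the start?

Over the interval, μ = 2.1 × 2 = 4.2 (a 48-hour window = 2 days).
The fourth arrival falls in the interval iff at least 4 events occur there: P(S_4 ≤ t) = P(N ≥ 4) = 1 − P(N ≤ 3) ≈ 0.6046.

0.6046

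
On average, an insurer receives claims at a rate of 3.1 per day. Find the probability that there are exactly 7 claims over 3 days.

Over the interval, μ = 3.1 × 3 = 9.3 (3 days).
P(N = 7) = e^(−μ) μ^7/7! = e^(−9.3) · 9.3^7/5040 ≈ 0.1091.

0.1091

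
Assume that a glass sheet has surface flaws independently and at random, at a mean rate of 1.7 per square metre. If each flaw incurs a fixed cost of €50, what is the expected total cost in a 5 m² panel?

€425

E[N] = 1.7 × 5 = 8.5 (a 5 m² panel = 5 square metres); E[cost] = 8.5 × €50 = €425.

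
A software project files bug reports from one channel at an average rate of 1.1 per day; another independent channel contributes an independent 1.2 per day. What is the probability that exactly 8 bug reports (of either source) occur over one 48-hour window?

0.0500

Independent Poisson processes superpose: combined rate λ = 1.1 + 1.2 = 2.3 per day.
Over the interval, μ = 2.3 × 2 = 4.6 (a 48-hour window = 2 days).
P(N = 8) = e^(−4.6) · 4.6^8/8! ≈ 0.0500.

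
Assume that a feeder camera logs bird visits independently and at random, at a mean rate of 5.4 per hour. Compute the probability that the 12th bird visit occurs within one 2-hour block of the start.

Over the interval, μ = 5.4 × 2 = 10.8 (a 2-hour block = 2 hours).
The 12th arrival falls in the interval iff at least 12 events occur there: P(S_12 ≤ t) = P(N ≥ 12) = 1 − P(N ≤ 11) ≈ 0.3969.

0.3969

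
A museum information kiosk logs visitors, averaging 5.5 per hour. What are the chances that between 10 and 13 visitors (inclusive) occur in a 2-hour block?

0.4408

Over the interval, μ = 5.5 × 2 = 11 (a 2-hour block = 2 hours).
P(10 ≤ N ≤ 13) = Σ_{j=10}^{13} e^(−11) · 11^j/j! ≈ 0.4408.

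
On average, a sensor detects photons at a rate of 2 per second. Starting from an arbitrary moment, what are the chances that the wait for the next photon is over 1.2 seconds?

The wait for the next event is exponential with rate λ = 2 per second.
P(T > 1.2) = e^(−λt) = e^(−2 × 1.2) = e^(−2.4) ≈ 0.0907.

0.0907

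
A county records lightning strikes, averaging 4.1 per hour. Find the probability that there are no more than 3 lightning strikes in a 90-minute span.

0.1383

Over the interval, μ = 4.1 × 1.5 = 6.15 (a 90-minute span = 1.5 hours).
P(N ≤ 3) = Σ_{j=0}^{3} e^(−μ) μ^j/j! ≈ 0.1383.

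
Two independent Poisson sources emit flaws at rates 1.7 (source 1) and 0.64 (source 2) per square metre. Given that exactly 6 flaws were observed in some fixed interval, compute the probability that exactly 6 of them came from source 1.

Given the total, each event is independently from source 1 with probability p = λ_1/(λ_1+λ_2) = 1.7/2.34 ≈ 0.7265.
So K ~ Binomial(6, 1.7/2.34): P(K = 6) = C(6,6) · (1.7/2.34)^6 · (0.64/2.34)^0 ≈ 0.1470.

0.1470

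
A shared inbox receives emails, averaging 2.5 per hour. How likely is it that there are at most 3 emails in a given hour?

With mean μ = 2.5 per hour,
P(N ≤ 3) = Σ_{j=0}^{3} e^(−μ) μ^j/j! ≈ 0.7576.

0.7576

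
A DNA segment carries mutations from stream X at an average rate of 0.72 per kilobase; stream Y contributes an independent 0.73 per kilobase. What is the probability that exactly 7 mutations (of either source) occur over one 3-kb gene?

Independent Poisson processes superpose: combined rate λ = 0.72 + 0.73 = 1.45 per kilobase.
Over the interval, μ = 1.45 × 3 = 4.35 (a 3-kb gene = 3 kilobases).
P(N = 7) = e^(−4.35) · 4.35^7/7! ≈ 0.0755.

0.0755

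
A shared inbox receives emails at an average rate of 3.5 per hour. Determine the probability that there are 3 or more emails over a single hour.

0.6792

With mean μ = 3.5 per hour,
P(N ≥ 3) = 1 − P(N ≤ 2) = 1 − Σ_{j=0}^{2} e^(−μ) μ^j/j! ≈ 0.6792.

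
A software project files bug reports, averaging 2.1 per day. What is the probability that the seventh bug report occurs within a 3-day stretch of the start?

0.4418

Over the interval, μ = 2.1 × 3 = 6.3 (a 3-day stretch = 3 days).
The seventh arrival falls in the interval iff at least 7 events occur there: P(S_7 ≤ t) = P(N ≥ 7) = 1 − P(N ≤ 6) ≈ 0.4418.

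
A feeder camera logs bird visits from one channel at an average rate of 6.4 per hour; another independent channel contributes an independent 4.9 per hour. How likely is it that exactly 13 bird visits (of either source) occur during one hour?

0.0973

Independent Poisson processes superpose: combined rate λ = 6.4 + 4.9 = 11.3 per hour.
So μ = 11.3.
P(N = 13) = e^(−11.3) · 11.3^13/13! ≈ 0.0973.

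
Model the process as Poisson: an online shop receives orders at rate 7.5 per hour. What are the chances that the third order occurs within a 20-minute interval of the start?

Over the interval, μ = 7.5 × 1/3 = 2.5 (a 20-minute interval = 1/3 hours).
The third arrival falls in the interval iff at least 3 events occur there: P(S_3 ≤ t) = P(N ≥ 3) = 1 − P(N ≤ 2) ≈ 0.4562.

0.4562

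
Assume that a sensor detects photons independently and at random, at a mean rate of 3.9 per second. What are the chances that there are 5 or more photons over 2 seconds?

Over the interval, μ = 3.9 × 2 = 7.8 (2 seconds).
P(N ≥ 5) = 1 − P(N ≤ 4) = 1 − Σ_{j=0}^{4} e^(−μ) μ^j/j! ≈ 0.8883.

0.8883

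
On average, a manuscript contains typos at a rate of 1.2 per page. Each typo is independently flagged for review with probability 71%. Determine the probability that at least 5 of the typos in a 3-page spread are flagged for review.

0.1164

Thinning: the typos that are flagged for review themselves form a Poisson process with rate 0.71 × 1.2 = 0.852 per page.
Over the interval, μ = 0.852 × 3 = 2.556 (a 3-page spread = 3 pages).
P(N ≥ 5) = 1 − P(N ≤ 4) ≈ 0.1164.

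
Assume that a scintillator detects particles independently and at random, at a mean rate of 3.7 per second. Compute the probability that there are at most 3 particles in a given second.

With mean μ = 3.7 per second,
P(N ≤ 3) = Σ_{j=0}^{3} e^(−μ) μ^j/j! ≈ 0.4942.

0.4942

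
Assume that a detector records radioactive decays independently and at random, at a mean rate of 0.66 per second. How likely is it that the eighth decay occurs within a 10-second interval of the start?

Over the interval, μ = 0.66 × 10 = 6.6 (a 10-second interval = 10 seconds).
The eighth arrival falls in the interval iff at least 8 events occur there: P(S_8 ≤ t) = P(N ≥ 8) = 1 − P(N ≤ 7) ≈ 0.3419.

0.3419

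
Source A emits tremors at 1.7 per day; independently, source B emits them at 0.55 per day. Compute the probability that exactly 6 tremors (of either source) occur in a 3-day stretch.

0.1538

Independent Poisson processes superpose: combined rate λ = 1.7 + 0.55 = 2.25 per day.
Over the interval, μ = 2.25 × 3 = 6.75 (a 3-day stretch = 3 days).
P(N = 6) = e^(−6.75) · 6.75^6/6! ≈ 0.1538.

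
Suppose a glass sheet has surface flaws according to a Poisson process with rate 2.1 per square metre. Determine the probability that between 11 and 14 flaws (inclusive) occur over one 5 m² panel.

0.3671

Over the interval, μ = 2.1 × 5 = 10.5 (a 5 m² panel = 5 square metres).
P(11 ≤ N ≤ 14) = Σ_{j=11}^{14} e^(−10.5) · 10.5^j/j! ≈ 0.3671.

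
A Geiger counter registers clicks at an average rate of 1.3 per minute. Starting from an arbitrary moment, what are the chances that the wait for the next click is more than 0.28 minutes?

The wait for the next event is exponential with rate λ = 1.3 per minute.
P(T > 0.28) = e^(−λt) = e^(−1.3 × 0.28) = e^(−0.364) ≈ 0.6949.

0.6949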